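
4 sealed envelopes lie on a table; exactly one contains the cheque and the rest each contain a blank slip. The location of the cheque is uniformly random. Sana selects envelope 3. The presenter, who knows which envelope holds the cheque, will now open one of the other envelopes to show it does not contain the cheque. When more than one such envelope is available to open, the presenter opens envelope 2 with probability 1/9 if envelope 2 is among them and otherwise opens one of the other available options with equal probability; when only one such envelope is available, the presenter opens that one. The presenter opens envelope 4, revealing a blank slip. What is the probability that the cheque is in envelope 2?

3/11

Apply Bayes' rule, conditioning on where the cheque actually is.
If it is in envelope 1 (prior 1/4): envelope 2 is available but not opened, probability 8/9; weight (1/4)·(8/9) = 2/9.
If it is in envelope 2 (prior 1/4): envelope 2 holds the prize so is unavailable; the presenter chooses uniformly among the 2 others, probability 1/2; weight (1/4)·(1/2) = 1/8.
If it is in envelope 3 (prior 1/4): envelope 2 is available but not opened; envelope 4 gets probability (1 − 1/9)/2 = 4/9; weight (1/4)·(4/9) = 1/9.
If it is in envelope 4 (prior 1/4): the presenter opened envelope 4, so this case is ruled out; weight (1/4)·0 = 0.
The weights sum to 11/24.
So P(the cheque in envelope 2 | the presenter opened envelope 4) = (1/8) / (11/24) = 3/11.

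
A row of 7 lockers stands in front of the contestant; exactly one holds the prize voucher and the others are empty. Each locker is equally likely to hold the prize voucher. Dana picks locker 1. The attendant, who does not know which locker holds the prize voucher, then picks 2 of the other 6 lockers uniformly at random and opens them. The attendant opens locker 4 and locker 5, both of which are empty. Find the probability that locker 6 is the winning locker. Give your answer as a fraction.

Because the attendant chose which lockers to open without knowing where the prize voucher is, the choice is independent of the prize location. Learning that none of the 2 opened lockers holds the prize voucher simply rules out those 2 locations and leaves the remaining 5 lockers still equally likely by symmetry.
So P(the prize voucher in locker 6) = 1/5.

1/5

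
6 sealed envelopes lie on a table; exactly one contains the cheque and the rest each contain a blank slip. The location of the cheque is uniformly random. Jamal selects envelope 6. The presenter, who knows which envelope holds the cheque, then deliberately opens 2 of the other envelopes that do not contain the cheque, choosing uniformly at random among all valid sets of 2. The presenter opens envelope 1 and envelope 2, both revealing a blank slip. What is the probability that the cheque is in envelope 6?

1/6

Apply Bayes' rule, conditioning on where the cheque actually is.
If it is in either of envelopes 1 and 2 (prior 1/6 each): that envelope was opened and seen not to hold the prize — ruled out; weight (1/6)·0 = 0 each.
If it is in any of envelopes 3, 4, and 5 (prior 1/6 each): the presenter has 6 equally likely choices, so probability 1/6; weight (1/6)·(1/6) = 1/36 each.
If it is in envelope 6 (prior 1/6): the presenter has 10 equally likely choices, so probability 1/10; weight (1/6)·(1/10) = 1/60.
The weights sum to 1/10.
So P(the cheque in envelope 6 | the presenter opened envelope 1 and envelope 2) = (1/60) / (1/10) = 1/6.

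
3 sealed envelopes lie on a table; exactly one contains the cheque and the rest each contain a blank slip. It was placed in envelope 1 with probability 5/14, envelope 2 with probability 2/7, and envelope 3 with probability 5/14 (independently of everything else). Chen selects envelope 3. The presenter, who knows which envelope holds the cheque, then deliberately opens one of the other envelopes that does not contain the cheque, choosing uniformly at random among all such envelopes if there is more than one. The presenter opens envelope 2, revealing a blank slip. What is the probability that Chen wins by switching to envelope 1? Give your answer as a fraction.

2/3

Consider each possible location of the cheque in turn.
If it is in envelope 1 (prior 5/14): the presenter has no choice, probability 1; weight (5/14)·1 = 5/14.
If it is in envelope 2 (prior 2/7): the presenter opened envelope 2, so this case is ruled out; weight (2/7)·0 = 0.
If it is in envelope 3 (prior 5/14): the presenter has 2 equally likely choices, so probability 1/2; weight (5/14)·(1/2) = 5/28.
The weights sum to 15/28.
So P(the cheque in envelope 1 | the presenter opened envelope 2) = (5/14) / (15/28) = 2/3.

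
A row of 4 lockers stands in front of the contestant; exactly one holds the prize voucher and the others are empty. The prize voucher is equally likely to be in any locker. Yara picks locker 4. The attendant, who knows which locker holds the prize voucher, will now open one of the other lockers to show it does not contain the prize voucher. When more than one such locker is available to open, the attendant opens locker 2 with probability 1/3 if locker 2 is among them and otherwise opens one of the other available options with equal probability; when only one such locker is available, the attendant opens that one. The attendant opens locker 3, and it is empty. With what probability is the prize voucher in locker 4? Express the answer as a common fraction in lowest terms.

2/9

Consider each possible location of the prize voucher in turn.
If it is in locker 1 (prior 1/4): locker 2 is available but not opened, probability 2/3; weight (1/4)·(2/3) = 1/6.
If it is in locker 2 (prior 1/4): locker 2 holds the prize so is unavailable; the attendant chooses uniformly among the 2 others, probability 1/2; weight (1/4)·(1/2) = 1/8.
If it is in locker 3 (prior 1/4): the attendant opened locker 3, so this case is ruled out; weight (1/4)·0 = 0.
If it is in locker 4 (prior 1/4): locker 2 is available but not opened; locker 3 gets probability (1 − 1/3)/2 = 1/3; weight (1/4)·(1/3) = 1/12.
The weights sum to 3/8.
So P(the prize voucher in locker 4 | the attendant opened locker 3) = (1/12) / (3/8) = 2/9.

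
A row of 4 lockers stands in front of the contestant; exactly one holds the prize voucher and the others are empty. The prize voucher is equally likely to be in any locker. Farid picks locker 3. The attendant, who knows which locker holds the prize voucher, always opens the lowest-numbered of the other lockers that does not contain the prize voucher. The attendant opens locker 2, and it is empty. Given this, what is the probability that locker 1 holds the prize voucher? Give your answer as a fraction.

Apply Bayes' rule, conditioning on where the prize voucher actually is.
If it is in locker 1 (prior 1/4): locker 2 is the lowest-numbered option available, probability 1; weight (1/4)·1 = 1/4.
If it is in locker 2 (prior 1/4): the attendant opened locker 2, so this case is ruled out; weight (1/4)·0 = 0.
If it is in either of lockers 3 and 4 (prior 1/4 each): the attendant would have opened locker 1 instead, probability 0; weight (1/4)·0 = 0 each.
The weights sum to 1/4.
So P(the prize voucher in locker 1 | the attendant opened locker 2) = (1/4) / (1/4) = 1.

1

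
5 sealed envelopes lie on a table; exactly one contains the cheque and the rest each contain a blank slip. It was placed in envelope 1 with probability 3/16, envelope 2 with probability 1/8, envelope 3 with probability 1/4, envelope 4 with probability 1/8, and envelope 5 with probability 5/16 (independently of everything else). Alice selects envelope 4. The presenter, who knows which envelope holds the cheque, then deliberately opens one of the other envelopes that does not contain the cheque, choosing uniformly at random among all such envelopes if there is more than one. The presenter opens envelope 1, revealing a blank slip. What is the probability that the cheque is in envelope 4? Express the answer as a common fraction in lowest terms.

Condition on the true location of the cheque.
If it is in envelope 1 (prior 3/16): the presenter opened envelope 1, so this case is ruled out; weight (3/16)·0 = 0.
If it is in envelope 2 (prior 1/8): the presenter has 3 equally likely choices, so probability 1/3; weight (1/8)·(1/3) = 1/24.
If it is in envelope 3 (prior 1/4): the presenter has 3 equally likely choices, so probability 1/3; weight (1/4)·(1/3) = 1/12.
If it is in envelope 4 (prior 1/8): the presenter has 4 equally likely choices, so probability 1/4; weight (1/8)·(1/4) = 1/32.
If it is in envelope 5 (prior 5/16): the presenter has 3 equally likely choices, so probability 1/3; weight (5/16)·(1/3) = 5/48.
The weights sum to 25/96.
So P(the cheque in envelope 4 | the presenter opened envelope 1) = (1/32) / (25/96) = 3/25.

3/25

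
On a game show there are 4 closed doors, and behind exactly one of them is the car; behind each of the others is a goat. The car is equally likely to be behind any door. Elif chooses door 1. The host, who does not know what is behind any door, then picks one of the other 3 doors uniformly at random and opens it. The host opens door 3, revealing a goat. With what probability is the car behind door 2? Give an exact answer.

Condition on the true location of the car.
If it is behind any of doors 1, 2, and 4 (prior 1/4 each): the host picks door 3 with probability 1/3 regardless, and it is not the prize; weight (1/4)·(1/3) = 1/12 each.
If it is behind door 3 (prior 1/4): the host opened door 3, so this case is ruled out; weight (1/4)·0 = 0.
The weights sum to 1/4.
So P(the car behind door 2 | the host opened door 3) = (1/12) / (1/4) = 1/3.

1/3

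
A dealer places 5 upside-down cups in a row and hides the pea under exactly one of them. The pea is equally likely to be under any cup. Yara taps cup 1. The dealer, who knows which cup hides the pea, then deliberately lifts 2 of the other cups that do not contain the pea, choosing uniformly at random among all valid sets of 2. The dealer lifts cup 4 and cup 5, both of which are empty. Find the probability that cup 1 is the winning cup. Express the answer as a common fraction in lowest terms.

1/5

Apply Bayes' rule, conditioning on where the pea actually is.
If it is under cup 1 (prior 1/5): the dealer has 6 equally likely choices, so probability 1/6; weight (1/5)·(1/6) = 1/30.
If it is under either of cups 2 and 3 (prior 1/5 each): the dealer has 3 equally likely choices, so probability 1/3; weight (1/5)·(1/3) = 1/15 each.
If it is under either of cups 4 and 5 (prior 1/5 each): that cup was opened and seen not to hold the prize — ruled out; weight (1/5)·0 = 0 each.
The weights sum to 1/6.
So P(the pea under cup 1 | the dealer opened cup 4 and cup 5) = (1/30) / (1/6) = 1/5.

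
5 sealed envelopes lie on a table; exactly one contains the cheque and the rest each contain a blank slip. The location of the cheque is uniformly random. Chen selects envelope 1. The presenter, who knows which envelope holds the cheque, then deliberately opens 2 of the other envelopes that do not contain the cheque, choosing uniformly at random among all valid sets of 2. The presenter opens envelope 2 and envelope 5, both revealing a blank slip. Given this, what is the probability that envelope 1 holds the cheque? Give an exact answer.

1/5

Consider each possible location of the cheque in turn.
If it is in envelope 1 (prior 1/5): the presenter has 6 equally likely choices, so probability 1/6; weight (1/5)·(1/6) = 1/30.
If it is in either of envelopes 2 and 5 (prior 1/5 each): that envelope was opened and seen not to hold the prize — ruled out; weight (1/5)·0 = 0 each.
If it is in either of envelopes 3 and 4 (prior 1/5 each): the presenter has 3 equally likely choices, so probability 1/3; weight (1/5)·(1/3) = 1/15 each.
The weights sum to 1/6.
So P(the cheque in envelope 1 | the presenter opened envelope 2 and envelope 5) = (1/30) / (1/6) = 1/5.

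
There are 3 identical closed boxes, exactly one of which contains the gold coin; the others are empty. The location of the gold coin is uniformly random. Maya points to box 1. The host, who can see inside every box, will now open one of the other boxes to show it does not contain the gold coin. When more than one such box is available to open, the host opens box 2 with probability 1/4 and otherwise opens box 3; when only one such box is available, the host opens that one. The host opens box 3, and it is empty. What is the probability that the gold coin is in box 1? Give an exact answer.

3/7

Apply Bayes' rule, conditioning on where the gold coin actually is.
If it is in box 1 (prior 1/3): box 2 is available but not opened, probability 3/4; weight (1/3)·(3/4) = 1/4.
If it is in box 2 (prior 1/3): only box 3 is available, probability 1; weight (1/3)·1 = 1/3.
If it is in box 3 (prior 1/3): the host opened box 3, so this case is ruled out; weight (1/3)·0 = 0.
The weights sum to 7/12.
So P(the gold coin in box 1 | the host opened box 3) = (1/4) / (7/12) = 3/7.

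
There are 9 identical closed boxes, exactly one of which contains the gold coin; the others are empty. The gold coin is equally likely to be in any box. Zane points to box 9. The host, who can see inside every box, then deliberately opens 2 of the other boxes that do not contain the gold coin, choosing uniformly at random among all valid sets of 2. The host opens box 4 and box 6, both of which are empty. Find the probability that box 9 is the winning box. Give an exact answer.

1/9

Condition on the true location of the gold coin.
If it is in any of boxes 1, 2, 3, 5, 7, and 8 (prior 1/9 each): the host has 21 equally likely choices, so probability 1/21; weight (1/9)·(1/21) = 1/189 each.
If it is in either of boxes 4 and 6 (prior 1/9 each): that box was opened and seen not to hold the prize — ruled out; weight (1/9)·0 = 0 each.
If it is in box 9 (prior 1/9): the host has 28 equally likely choices, so probability 1/28; weight (1/9)·(1/28) = 1/252.
The weights sum to 1/28.
So P(the gold coin in box 9 | the host opened box 4 and box 6) = (1/252) / (1/28) = 1/9.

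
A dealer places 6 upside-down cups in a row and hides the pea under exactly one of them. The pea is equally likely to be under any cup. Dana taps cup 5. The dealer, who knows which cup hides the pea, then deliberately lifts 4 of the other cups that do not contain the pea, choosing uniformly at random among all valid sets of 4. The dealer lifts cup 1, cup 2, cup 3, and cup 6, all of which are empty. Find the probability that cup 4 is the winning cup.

5/6

Condition on the true location of the pea.
If it is under any of cups 1, 2, 3, and 6 (prior 1/6 each): that cup was opened and seen not to hold the prize — ruled out; weight (1/6)·0 = 0 each.
If it is under cup 4 (prior 1/6): the dealer has no choice, probability 1; weight (1/6)·1 = 1/6.
If it is under cup 5 (prior 1/6): the dealer has 5 equally likely choices, so probability 1/5; weight (1/6)·(1/5) = 1/30.
The weights sum to 1/5.
So P(the pea under cup 4 | the dealer opened cup 1, cup 2, cup 3, and cup 6) = (1/6) / (1/5) = 5/6.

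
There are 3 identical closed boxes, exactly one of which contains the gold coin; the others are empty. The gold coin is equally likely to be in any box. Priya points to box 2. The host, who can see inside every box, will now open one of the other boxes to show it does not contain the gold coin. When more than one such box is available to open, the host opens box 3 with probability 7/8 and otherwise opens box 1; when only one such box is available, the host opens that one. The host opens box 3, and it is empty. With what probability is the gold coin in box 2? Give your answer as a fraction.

7/15

Apply Bayes' rule, conditioning on where the gold coin actually is.
If it is in box 1 (prior 1/3): only box 3 is available, probability 1; weight (1/3)·1 = 1/3.
If it is in box 2 (prior 1/3): box 3 is available, opened with probability 7/8; weight (1/3)·(7/8) = 7/24.
If it is in box 3 (prior 1/3): the host opened box 3, so this case is ruled out; weight (1/3)·0 = 0.
The weights sum to 5/8.
So P(the gold coin in box 2 | the host opened box 3) = (7/24) / (5/8) = 7/15.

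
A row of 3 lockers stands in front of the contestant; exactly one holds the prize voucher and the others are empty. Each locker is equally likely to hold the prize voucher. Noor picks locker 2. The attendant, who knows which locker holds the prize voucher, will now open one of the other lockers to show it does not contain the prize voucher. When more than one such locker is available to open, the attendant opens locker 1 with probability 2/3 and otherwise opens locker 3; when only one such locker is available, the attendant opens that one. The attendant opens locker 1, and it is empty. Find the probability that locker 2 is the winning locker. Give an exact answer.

Condition on the true location of the prize voucher.
If it is in locker 1 (prior 1/3): the attendant opened locker 1, so this case is ruled out; weight (1/3)·0 = 0.
If it is in locker 2 (prior 1/3): locker 1 is available, opened with probability 2/3; weight (1/3)·(2/3) = 2/9.
If it is in locker 3 (prior 1/3): only locker 1 is available, probability 1; weight (1/3)·1 = 1/3.
The weights sum to 5/9.
So P(the prize voucher in locker 2 | the attendant opened locker 1) = (2/9) / (5/9) = 2/5.

2/5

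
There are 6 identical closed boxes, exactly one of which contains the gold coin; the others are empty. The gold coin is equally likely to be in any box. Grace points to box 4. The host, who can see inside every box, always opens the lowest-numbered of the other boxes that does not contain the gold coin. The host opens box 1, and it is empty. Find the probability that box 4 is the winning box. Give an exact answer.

Apply Bayes' rule, conditioning on where the gold coin actually is.
If it is in box 1 (prior 1/6): the host opened box 1, so this case is ruled out; weight (1/6)·0 = 0.
If it is in any of boxes 2, 3, 4, 5, and 6 (prior 1/6 each): box 1 is the lowest-numbered option available, probability 1; weight (1/6)·1 = 1/6 each.
The weights sum to 5/6.
So P(the gold coin in box 4 | the host opened box 1) = (1/6) / (5/6) = 1/5.

1/5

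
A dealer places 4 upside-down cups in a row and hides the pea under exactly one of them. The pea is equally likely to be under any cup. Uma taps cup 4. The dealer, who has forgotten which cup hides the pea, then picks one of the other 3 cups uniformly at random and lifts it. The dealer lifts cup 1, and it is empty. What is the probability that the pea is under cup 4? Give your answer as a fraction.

Because the dealer chose which cup to lift without knowing where the pea is, the choice is independent of the prize location. Learning that cup 1 does not hold the pea simply rules out that one location and leaves the remaining 3 cups still equally likely by symmetry.
So P(the pea under cup 4) = 1/3.

1/3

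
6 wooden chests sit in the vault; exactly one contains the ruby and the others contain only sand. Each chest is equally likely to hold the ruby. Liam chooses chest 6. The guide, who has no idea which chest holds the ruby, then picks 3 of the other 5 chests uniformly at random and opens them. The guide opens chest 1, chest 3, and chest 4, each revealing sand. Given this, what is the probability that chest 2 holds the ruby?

1/3

Because the guide chose which chests to open without knowing where the ruby is, the choice is independent of the prize location. Learning that none of the 3 opened chests holds the ruby simply rules out those 3 locations and leaves the remaining 3 chests still equally likely by symmetry.
So P(the ruby in chest 2) = 1/3.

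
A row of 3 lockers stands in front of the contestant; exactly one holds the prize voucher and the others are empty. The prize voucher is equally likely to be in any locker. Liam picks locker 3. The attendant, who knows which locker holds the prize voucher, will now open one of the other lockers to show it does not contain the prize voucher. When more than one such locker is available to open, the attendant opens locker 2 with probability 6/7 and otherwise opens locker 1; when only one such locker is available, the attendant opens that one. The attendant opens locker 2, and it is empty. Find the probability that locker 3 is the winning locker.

6/13

Consider each possible location of the prize voucher in turn.
If it is in locker 1 (prior 1/3): only locker 2 is available, probability 1; weight (1/3)·1 = 1/3.
If it is in locker 2 (prior 1/3): the attendant opened locker 2, so this case is ruled out; weight (1/3)·0 = 0.
If it is in locker 3 (prior 1/3): locker 2 is available, opened with probability 6/7; weight (1/3)·(6/7) = 2/7.
The weights sum to 13/21.
So P(the prize voucher in locker 3 | the attendant opened locker 2) = (2/7) / (13/21) = 6/13.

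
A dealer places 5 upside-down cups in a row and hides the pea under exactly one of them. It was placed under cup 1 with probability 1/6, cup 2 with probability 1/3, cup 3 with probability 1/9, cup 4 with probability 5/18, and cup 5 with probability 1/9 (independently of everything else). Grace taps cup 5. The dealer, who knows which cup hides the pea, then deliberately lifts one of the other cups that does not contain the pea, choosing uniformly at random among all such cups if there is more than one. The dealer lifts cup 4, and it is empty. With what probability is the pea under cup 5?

Consider each possible location of the pea in turn.
If it is under cup 1 (prior 1/6): the dealer has 3 equally likely choices, so probability 1/3; weight (1/6)·(1/3) = 1/18.
If it is under cup 2 (prior 1/3): the dealer has 3 equally likely choices, so probability 1/3; weight (1/3)·(1/3) = 1/9.
If it is under cup 3 (prior 1/9): the dealer has 3 equally likely choices, so probability 1/3; weight (1/9)·(1/3) = 1/27.
If it is under cup 4 (prior 5/18): the dealer opened cup 4, so this case is ruled out; weight (5/18)·0 = 0.
If it is under cup 5 (prior 1/9): the dealer has 4 equally likely choices, so probability 1/4; weight (1/9)·(1/4) = 1/36.
The weights sum to 25/108.
So P(the pea under cup 5 | the dealer opened cup 4) = (1/36) / (25/108) = 3/25.

3/25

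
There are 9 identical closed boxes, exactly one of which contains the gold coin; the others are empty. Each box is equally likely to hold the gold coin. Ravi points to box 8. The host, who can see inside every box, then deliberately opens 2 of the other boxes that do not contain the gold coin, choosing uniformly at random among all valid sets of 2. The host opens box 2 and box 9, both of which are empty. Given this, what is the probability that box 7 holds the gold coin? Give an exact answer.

Consider each possible location of the gold coin in turn.
If it is in any of boxes 1, 3, 4, 5, 6, and 7 (prior 1/9 each): the host has 21 equally likely choices, so probability 1/21; weight (1/9)·(1/21) = 1/189 each.
If it is in either of boxes 2 and 9 (prior 1/9 each): that box was opened and seen not to hold the prize — ruled out; weight (1/9)·0 = 0 each.
If it is in box 8 (prior 1/9): the host has 28 equally likely choices, so probability 1/28; weight (1/9)·(1/28) = 1/252.
The weights sum to 1/28.
So P(the gold coin in box 7 | the host opened box 2 and box 9) = (1/189) / (1/28) = 4/27.

4/27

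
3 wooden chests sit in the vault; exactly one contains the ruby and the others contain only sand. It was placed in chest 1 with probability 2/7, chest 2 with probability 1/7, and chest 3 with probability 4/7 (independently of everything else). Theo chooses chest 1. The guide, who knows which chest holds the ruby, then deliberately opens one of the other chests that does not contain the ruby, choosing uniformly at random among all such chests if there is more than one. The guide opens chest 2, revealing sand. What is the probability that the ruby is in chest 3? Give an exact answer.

4/5

Consider each possible location of the ruby in turn.
If it is in chest 1 (prior 2/7): the guide has 2 equally likely choices, so probability 1/2; weight (2/7)·(1/2) = 1/7.
If it is in chest 2 (prior 1/7): the guide opened chest 2, so this case is ruled out; weight (1/7)·0 = 0.
If it is in chest 3 (prior 4/7): the guide has no choice, probability 1; weight (4/7)·1 = 4/7.
The weights sum to 5/7.
So P(the ruby in chest 3 | the guide opened chest 2) = (4/7) / (5/7) = 4/5.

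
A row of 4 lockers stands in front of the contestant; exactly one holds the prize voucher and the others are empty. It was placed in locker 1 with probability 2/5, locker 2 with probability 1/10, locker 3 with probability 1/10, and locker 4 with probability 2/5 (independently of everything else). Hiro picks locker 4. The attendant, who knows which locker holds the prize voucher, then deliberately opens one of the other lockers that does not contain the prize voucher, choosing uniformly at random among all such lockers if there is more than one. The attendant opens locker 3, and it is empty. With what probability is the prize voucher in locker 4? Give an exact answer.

8/23

Consider each possible location of the prize voucher in turn.
If it is in locker 1 (prior 2/5): the attendant has 2 equally likely choices, so probability 1/2; weight (2/5)·(1/2) = 1/5.
If it is in locker 2 (prior 1/10): the attendant has 2 equally likely choices, so probability 1/2; weight (1/10)·(1/2) = 1/20.
If it is in locker 3 (prior 1/10): the attendant opened locker 3, so this case is ruled out; weight (1/10)·0 = 0.
If it is in locker 4 (prior 2/5): the attendant has 3 equally likely choices, so probability 1/3; weight (2/5)·(1/3) = 2/15.
The weights sum to 23/60.
So P(the prize voucher in locker 4 | the attendant opened locker 3) = (2/15) / (23/60) = 8/23.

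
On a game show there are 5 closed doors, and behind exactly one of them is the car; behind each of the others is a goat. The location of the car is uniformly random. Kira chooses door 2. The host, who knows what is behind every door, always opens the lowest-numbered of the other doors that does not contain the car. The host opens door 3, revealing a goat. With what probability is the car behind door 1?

1

Condition on the true location of the car.
If it is behind door 1 (prior 1/5): door 3 is the lowest-numbered option available, probability 1; weight (1/5)·1 = 1/5.
If it is behind any of doors 2, 4, and 5 (prior 1/5 each): the host would have opened door 1 instead, probability 0; weight (1/5)·0 = 0 each.
If it is behind door 3 (prior 1/5): the host opened door 3, so this case is ruled out; weight (1/5)·0 = 0.
The weights sum to 1/5.
So P(the car behind door 1 | the host opened door 3) = (1/5) / (1/5) = 1.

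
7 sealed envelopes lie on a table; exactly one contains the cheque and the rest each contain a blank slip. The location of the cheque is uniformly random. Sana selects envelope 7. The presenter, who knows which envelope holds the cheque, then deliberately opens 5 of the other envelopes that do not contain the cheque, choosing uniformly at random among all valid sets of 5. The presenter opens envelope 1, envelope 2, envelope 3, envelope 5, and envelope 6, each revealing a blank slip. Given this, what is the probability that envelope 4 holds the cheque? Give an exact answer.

6/7

Consider each possible location of the cheque in turn.
If it is in any of envelopes 1, 2, 3, 5, and 6 (prior 1/7 each): that envelope was opened and seen not to hold the prize — ruled out; weight (1/7)·0 = 0 each.
If it is in envelope 4 (prior 1/7): the presenter has no choice, probability 1; weight (1/7)·1 = 1/7.
If it is in envelope 7 (prior 1/7): the presenter has 6 equally likely choices, so probability 1/6; weight (1/7)·(1/6) = 1/42.
The weights sum to 1/6.
So P(the cheque in envelope 4 | the presenter opened envelope 1, envelope 2, envelope 3, envelope 5, and envelope 6) = (1/7) / (1/6) = 6/7.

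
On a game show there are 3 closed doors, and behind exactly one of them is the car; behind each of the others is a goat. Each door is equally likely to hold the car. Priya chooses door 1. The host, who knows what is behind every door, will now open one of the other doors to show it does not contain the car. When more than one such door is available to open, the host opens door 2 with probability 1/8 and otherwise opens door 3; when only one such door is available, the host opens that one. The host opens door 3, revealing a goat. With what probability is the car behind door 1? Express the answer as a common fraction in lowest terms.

7/15

Condition on the true location of the car.
If it is behind door 1 (prior 1/3): door 2 is available but not opened, probability 7/8; weight (1/3)·(7/8) = 7/24.
If it is behind door 2 (prior 1/3): only door 3 is available, probability 1; weight (1/3)·1 = 1/3.
If it is behind door 3 (prior 1/3): the host opened door 3, so this case is ruled out; weight (1/3)·0 = 0.
The weights sum to 5/8.
So P(the car behind door 1 | the host opened door 3) = (7/24) / (5/8) = 7/15.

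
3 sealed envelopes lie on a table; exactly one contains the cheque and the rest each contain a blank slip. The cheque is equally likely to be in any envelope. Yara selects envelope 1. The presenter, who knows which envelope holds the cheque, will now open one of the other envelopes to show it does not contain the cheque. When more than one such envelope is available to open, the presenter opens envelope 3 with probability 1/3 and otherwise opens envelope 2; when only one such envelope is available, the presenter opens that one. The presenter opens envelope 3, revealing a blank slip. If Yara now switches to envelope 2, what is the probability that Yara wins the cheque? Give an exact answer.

3/4

Apply Bayes' rule, conditioning on where the cheque actually is.
If it is in envelope 1 (prior 1/3): envelope 3 is available, opened with probability 1/3; weight (1/3)·(1/3) = 1/9.
If it is in envelope 2 (prior 1/3): only envelope 3 is available, probability 1; weight (1/3)·1 = 1/3.
If it is in envelope 3 (prior 1/3): the presenter opened envelope 3, so this case is ruled out; weight (1/3)·0 = 0.
The weights sum to 4/9.
So P(the cheque in envelope 2 | the presenter opened envelope 3) = (1/3) / (4/9) = 3/4.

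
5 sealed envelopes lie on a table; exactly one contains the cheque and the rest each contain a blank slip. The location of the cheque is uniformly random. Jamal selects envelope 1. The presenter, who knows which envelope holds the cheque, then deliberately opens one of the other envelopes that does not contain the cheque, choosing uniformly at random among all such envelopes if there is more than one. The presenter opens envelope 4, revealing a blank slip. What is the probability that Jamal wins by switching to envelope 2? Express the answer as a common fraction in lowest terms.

4/15

Apply Bayes' rule, conditioning on where the cheque actually is.
If it is in envelope 1 (prior 1/5): the presenter has 4 equally likely choices, so probability 1/4; weight (1/5)·(1/4) = 1/20.
If it is in any of envelopes 2, 3, and 5 (prior 1/5 each): the presenter has 3 equally likely choices, so probability 1/3; weight (1/5)·(1/3) = 1/15 each.
If it is in envelope 4 (prior 1/5): the presenter opened envelope 4, so this case is ruled out; weight (1/5)·0 = 0.
The weights sum to 1/4.
So P(the cheque in envelope 2 | the presenter opened envelope 4) = (1/15) / (1/4) = 4/15.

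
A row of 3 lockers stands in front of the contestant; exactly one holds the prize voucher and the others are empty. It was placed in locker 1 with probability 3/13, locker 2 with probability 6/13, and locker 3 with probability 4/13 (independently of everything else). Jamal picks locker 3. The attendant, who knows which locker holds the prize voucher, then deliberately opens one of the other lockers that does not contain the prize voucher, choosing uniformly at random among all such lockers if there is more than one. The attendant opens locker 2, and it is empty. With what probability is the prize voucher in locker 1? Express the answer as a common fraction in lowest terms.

Apply Bayes' rule, conditioning on where the prize voucher actually is.
If it is in locker 1 (prior 3/13): the attendant has no choice, probability 1; weight (3/13)·1 = 3/13.
If it is in locker 2 (prior 6/13): the attendant opened locker 2, so this case is ruled out; weight (6/13)·0 = 0.
If it is in locker 3 (prior 4/13): the attendant has 2 equally likely choices, so probability 1/2; weight (4/13)·(1/2) = 2/13.
The weights sum to 5/13.
So P(the prize voucher in locker 1 | the attendant opened locker 2) = (3/13) / (5/13) = 3/5.

3/5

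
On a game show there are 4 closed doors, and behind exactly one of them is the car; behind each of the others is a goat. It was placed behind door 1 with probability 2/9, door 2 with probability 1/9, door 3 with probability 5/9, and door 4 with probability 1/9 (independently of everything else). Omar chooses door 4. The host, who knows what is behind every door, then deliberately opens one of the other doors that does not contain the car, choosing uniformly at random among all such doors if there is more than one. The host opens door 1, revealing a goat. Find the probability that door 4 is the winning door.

1/10

Condition on the true location of the car.
If it is behind door 1 (prior 2/9): the host opened door 1, so this case is ruled out; weight (2/9)·0 = 0.
If it is behind door 2 (prior 1/9): the host has 2 equally likely choices, so probability 1/2; weight (1/9)·(1/2) = 1/18.
If it is behind door 3 (prior 5/9): the host has 2 equally likely choices, so probability 1/2; weight (5/9)·(1/2) = 5/18.
If it is behind door 4 (prior 1/9): the host has 3 equally likely choices, so probability 1/3; weight (1/9)·(1/3) = 1/27.
The weights sum to 10/27.
So P(the car behind door 4 | the host opened door 1) = (1/27) / (10/27) = 1/10.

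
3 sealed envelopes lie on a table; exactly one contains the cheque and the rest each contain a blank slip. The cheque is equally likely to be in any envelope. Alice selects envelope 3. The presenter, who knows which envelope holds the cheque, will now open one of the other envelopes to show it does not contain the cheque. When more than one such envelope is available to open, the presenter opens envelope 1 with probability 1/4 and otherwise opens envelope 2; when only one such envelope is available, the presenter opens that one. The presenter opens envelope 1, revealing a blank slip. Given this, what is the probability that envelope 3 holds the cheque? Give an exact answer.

Apply Bayes' rule, conditioning on where the cheque actually is.
If it is in envelope 1 (prior 1/3): the presenter opened envelope 1, so this case is ruled out; weight (1/3)·0 = 0.
If it is in envelope 2 (prior 1/3): only envelope 1 is available, probability 1; weight (1/3)·1 = 1/3.
If it is in envelope 3 (prior 1/3): envelope 1 is available, opened with probability 1/4; weight (1/3)·(1/4) = 1/12.
The weights sum to 5/12.
So P(the cheque in envelope 3 | the presenter opened envelope 1) = (1/12) / (5/12) = 1/5.

1/5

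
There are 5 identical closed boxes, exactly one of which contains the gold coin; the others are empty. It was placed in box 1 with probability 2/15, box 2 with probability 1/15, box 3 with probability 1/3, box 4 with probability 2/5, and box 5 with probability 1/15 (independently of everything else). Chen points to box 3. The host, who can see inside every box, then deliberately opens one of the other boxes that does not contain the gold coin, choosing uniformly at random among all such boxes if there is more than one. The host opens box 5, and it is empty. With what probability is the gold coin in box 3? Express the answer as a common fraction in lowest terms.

5/17

Apply Bayes' rule, conditioning on where the gold coin actually is.
If it is in box 1 (prior 2/15): the host has 3 equally likely choices, so probability 1/3; weight (2/15)·(1/3) = 2/45.
If it is in box 2 (prior 1/15): the host has 3 equally likely choices, so probability 1/3; weight (1/15)·(1/3) = 1/45.
If it is in box 3 (prior 1/3): the host has 4 equally likely choices, so probability 1/4; weight (1/3)·(1/4) = 1/12.
If it is in box 4 (prior 2/5): the host has 3 equally likely choices, so probability 1/3; weight (2/5)·(1/3) = 2/15.
If it is in box 5 (prior 1/15): the host opened box 5, so this case is ruled out; weight (1/15)·0 = 0.
The weights sum to 17/60.
So P(the gold coin in box 3 | the host opened box 5) = (1/12) / (17/60) = 5/17.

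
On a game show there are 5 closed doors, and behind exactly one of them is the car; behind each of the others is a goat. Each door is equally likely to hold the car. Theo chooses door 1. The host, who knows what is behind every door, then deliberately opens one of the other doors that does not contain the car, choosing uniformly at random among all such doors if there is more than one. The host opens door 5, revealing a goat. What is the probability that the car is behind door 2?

4/15

Apply Bayes' rule, conditioning on where the car actually is.
If it is behind door 1 (prior 1/5): the host has 4 equally likely choices, so probability 1/4; weight (1/5)·(1/4) = 1/20.
If it is behind any of doors 2, 3, and 4 (prior 1/5 each): the host has 3 equally likely choices, so probability 1/3; weight (1/5)·(1/3) = 1/15 each.
If it is behind door 5 (prior 1/5): the host opened door 5, so this case is ruled out; weight (1/5)·0 = 0.
The weights sum to 1/4.
So P(the car behind door 2 | the host opened door 5) = (1/15) / (1/4) = 4/15.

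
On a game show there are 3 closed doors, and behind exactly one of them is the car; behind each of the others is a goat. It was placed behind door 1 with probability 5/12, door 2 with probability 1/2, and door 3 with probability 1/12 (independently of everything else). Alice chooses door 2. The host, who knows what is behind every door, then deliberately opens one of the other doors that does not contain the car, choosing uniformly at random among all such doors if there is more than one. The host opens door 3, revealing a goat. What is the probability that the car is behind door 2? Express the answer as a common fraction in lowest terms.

3/8

Consider each possible location of the car in turn.
If it is behind door 1 (prior 5/12): the host has no choice, probability 1; weight (5/12)·1 = 5/12.
If it is behind door 2 (prior 1/2): the host has 2 equally likely choices, so probability 1/2; weight (1/2)·(1/2) = 1/4.
If it is behind door 3 (prior 1/12): the host opened door 3, so this case is ruled out; weight (1/12)·0 = 0.
The weights sum to 2/3.
So P(the car behind door 2 | the host opened door 3) = (1/4) / (2/3) = 3/8.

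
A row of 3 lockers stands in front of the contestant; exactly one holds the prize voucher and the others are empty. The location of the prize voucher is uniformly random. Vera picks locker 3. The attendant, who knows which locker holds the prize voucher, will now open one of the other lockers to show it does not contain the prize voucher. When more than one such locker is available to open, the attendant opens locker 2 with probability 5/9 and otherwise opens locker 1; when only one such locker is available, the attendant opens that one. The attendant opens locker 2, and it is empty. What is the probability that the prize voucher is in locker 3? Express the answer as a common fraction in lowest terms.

Apply Bayes' rule, conditioning on where the prize voucher actually is.
If it is in locker 1 (prior 1/3): only locker 2 is available, probability 1; weight (1/3)·1 = 1/3.
If it is in locker 2 (prior 1/3): the attendant opened locker 2, so this case is ruled out; weight (1/3)·0 = 0.
If it is in locker 3 (prior 1/3): locker 2 is available, opened with probability 5/9; weight (1/3)·(5/9) = 5/27.
The weights sum to 14/27.
So P(the prize voucher in locker 3 | the attendant opened locker 2) = (5/27) / (14/27) = 5/14.

5/14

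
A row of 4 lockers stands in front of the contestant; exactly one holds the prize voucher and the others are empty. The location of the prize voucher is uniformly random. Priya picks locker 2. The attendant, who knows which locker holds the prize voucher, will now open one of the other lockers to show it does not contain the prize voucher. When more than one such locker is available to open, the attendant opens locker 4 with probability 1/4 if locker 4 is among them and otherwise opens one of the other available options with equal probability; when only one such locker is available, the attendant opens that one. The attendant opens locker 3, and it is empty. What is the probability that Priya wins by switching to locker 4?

Consider each possible location of the prize voucher in turn.
If it is in locker 1 (prior 1/4): locker 4 is available but not opened, probability 3/4; weight (1/4)·(3/4) = 3/16.
If it is in locker 2 (prior 1/4): locker 4 is available but not opened; locker 3 gets probability (1 − 1/4)/2 = 3/8; weight (1/4)·(3/8) = 3/32.
If it is in locker 3 (prior 1/4): the attendant opened locker 3, so this case is ruled out; weight (1/4)·0 = 0.
If it is in locker 4 (prior 1/4): locker 4 holds the prize so is unavailable; the attendant chooses uniformly among the 2 others, probability 1/2; weight (1/4)·(1/2) = 1/8.
The weights sum to 13/32.
So P(the prize voucher in locker 4 | the attendant opened locker 3) = (1/8) / (13/32) = 4/13.

4/13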